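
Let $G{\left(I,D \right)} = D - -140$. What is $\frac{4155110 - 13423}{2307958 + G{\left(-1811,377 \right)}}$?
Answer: $\frac{4141687}{2308475} \approx 1.7941$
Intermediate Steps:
$G{\left(I,D \right)} = 140 + D$ ($G{\left(I,D \right)} = D + 140 = 140 + D$)
$\frac{4155110 - 13423}{2307958 + G{\left(-1811,377 \right)}} = \frac{4155110 - 13423}{2307958 + \left(140 + 377\right)} = \frac{4141687}{2307958 + 517} = \frac{4141687}{2308475}$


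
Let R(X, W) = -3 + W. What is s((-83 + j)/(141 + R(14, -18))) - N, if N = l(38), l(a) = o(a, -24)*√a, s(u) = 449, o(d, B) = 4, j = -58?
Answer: 449 - 4*√38 ≈ 424.34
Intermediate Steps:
l(a) = 4*√a
N = 4*√38 ≈ 24.658
s((-83 + j)/(141 + R(14, -18))) - N = 449 - 4*√38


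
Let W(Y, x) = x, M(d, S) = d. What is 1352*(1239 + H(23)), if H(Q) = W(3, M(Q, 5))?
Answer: 1706224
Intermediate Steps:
H(Q) = Q
1352*(1239 + H(23)) = 1352*(1239 + 23) = 1352*1262 = 1706224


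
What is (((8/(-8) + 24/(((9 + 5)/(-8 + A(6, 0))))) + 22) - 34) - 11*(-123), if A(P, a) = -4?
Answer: 9236/7 ≈ 1319.4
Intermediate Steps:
(((8/(-8) + 24/(((9 + 5)/(-8 + A(6, 0))))) + 22) - 34) - 11*(-123) = (((8/(-8) + 24/(((9 + 5)/(-8 - 4)))) + 22) - 34) - 11*(-123) = (((8*(-⅛) + 24/((14/(-12)))) + 22) - 34) + 1353 = (((-1 + 24/((14*(-1/12)))) + 22) - 34) + 1353 = (((-1 + 24/(-7/6)) + 22) - 34) + 1353 = (((-1 + 24*(-6/7)) + 22) - 34) + 1353 = (((-1 - 144/7) + 22) - 34) + 1353 = ((-151/7 + 22) - 34) + 1353 = (3/7 - 34) + 1353 = -235/7 + 1353 = 9236/7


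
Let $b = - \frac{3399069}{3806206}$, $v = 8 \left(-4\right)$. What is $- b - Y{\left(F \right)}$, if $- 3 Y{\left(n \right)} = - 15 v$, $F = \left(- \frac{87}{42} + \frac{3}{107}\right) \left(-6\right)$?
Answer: $\frac{612392029}{3806206} \approx 160.89$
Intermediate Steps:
$v = -32$
$F = \frac{9183}{749}$ ($F = \left(\left(-87\right) \frac{1}{42} + 3 \cdot \frac{1}{107}\right) \left(-6\right) = \left(- \frac{29}{14} + \frac{3}{107}\right) \left(-6\right) = \left(- \frac{3061}{1498}\right) \left(-6\right) = \frac{9183}{749} \approx 12.26$)
$b = - \frac{3399069}{3806206}$ ($b = \left(-3399069\right) \frac{1}{3806206} = - \frac{3399069}{3806206} \approx -0.89303$)
$Y{\left(n \right)} = -160$ ($Y{\left(n \right)} = - \frac{\left(-15\right) \left(-32\right)}{3} = \left(- \frac{1}{3}\right) 480 = -160$)
$- b - Y{\left(F \right)} = \left(-1\right) \left(- \frac{3399069}{3806206}\right) - -160 = \frac{3399069}{3806206} + 160 = \frac{612392029}{3806206}$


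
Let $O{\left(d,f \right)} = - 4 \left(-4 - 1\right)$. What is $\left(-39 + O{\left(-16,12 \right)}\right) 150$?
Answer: $-2850$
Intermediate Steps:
$O{\left(d,f \right)} = 20$ ($O{\left(d,f \right)} = \left(-4\right) \left(-5\right) = 20$)
$\left(-39 + O{\left(-16,12 \right)}\right) 150 = \left(-39 + 20\right) 150 = \left(-19\right) 150 = -2850$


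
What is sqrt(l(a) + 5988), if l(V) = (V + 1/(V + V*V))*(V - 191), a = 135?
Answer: I*sqrt(919975485)/765 ≈ 39.648*I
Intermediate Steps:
l(V) = (-191 + V)*(V + 1/(V + V**2)) (l(V) = (V + 1/(V + V**2))*(-191 + V) = (-191 + V)*(V + 1/(V + V**2)))
sqrt(l(a) + 5988) = sqrt((-191 + 135 + 135**4 - 191*135**2 - 190*135**3)/(135*(1 + 135)) + 5988) = sqrt((1/135)*(-191 + 135 + 332150625 - 191*18225 - 190*2460375)/136 + 5988) = sqrt((1/135)*(1/136)*(-191 + 135 + 332150625 - 3480975 - 467471250) + 5988) = sqrt((1/135)*(1/136)*(-138801656) + 5988) = sqrt(-17350207/2295 + 5988) = sqrt(-3607747/2295) = I*sqrt(919975485)/765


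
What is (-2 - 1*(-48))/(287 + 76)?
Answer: 46/363 ≈ 0.12672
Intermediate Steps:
(-2 - 1*(-48))/(287 + 76) = (-2 + 48)/363 = (1/363)*46 = 46/363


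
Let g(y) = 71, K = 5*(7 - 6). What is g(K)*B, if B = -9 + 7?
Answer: -142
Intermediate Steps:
K = 5 (K = 5*1 = 5)
B = -2
g(K)*B = 71*(-2) = -142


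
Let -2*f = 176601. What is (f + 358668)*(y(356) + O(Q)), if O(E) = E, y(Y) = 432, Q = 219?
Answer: 352018485/2 ≈ 1.7601e+8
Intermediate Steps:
f = -176601/2 (f = -1/2*176601 = -176601/2 ≈ -88301.)
(f + 358668)*(y(356) + O(Q)) = (-176601/2 + 358668)*(432 + 219) = (540735/2)*651 = 352018485/2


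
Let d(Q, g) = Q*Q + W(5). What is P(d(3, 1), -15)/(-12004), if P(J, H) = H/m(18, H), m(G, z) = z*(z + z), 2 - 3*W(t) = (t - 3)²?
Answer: 1/360120 ≈ 2.7769e-6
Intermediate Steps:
W(t) = ⅔ - (-3 + t)²/3 (W(t) = ⅔ - (t - 3)²/3 = ⅔ - (-3 + t)²/3)
m(G, z) = 2*z² (m(G, z) = z*(2*z) = 2*z²)
d(Q, g) = -⅔ + Q² (d(Q, g) = Q*Q + (⅔ - (-3 + 5)²/3) = Q² + (⅔ - ⅓*2²) = Q² + (⅔ - ⅓*4) = Q² + (⅔ - 4/3) = Q² - ⅔ = -⅔ + Q²)
P(J, H) = 1/(2*H) (P(J, H) = H/((2*H²)) = H*(1/(2*H²)) = 1/(2*H))
P(d(3, 1), -15)/(-12004) = ((½)/(-15))/(-12004) = ((½)*(-1/15))*(-1/12004) = -1/30*(-1/12004) = 1/360120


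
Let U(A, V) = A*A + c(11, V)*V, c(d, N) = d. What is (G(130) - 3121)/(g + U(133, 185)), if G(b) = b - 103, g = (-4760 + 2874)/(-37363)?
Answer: -57800561/368474849 ≈ -0.15686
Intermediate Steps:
g = 1886/37363 (g = -1886*(-1/37363) = 1886/37363 ≈ 0.050478)
G(b) = -103 + b
U(A, V) = A² + 11*V (U(A, V) = A*A + 11*V = A² + 11*V)
(G(130) - 3121)/(g + U(133, 185)) = ((-103 + 130) - 3121)/(1886/37363 + (133² + 11*185)) = (27 - 3121)/(1886/37363 + (17689 + 2035)) = -3094/(1886/37363 + 19724) = -3094/736949698/37363 = -3094*37363/736949698 = -57800561/368474849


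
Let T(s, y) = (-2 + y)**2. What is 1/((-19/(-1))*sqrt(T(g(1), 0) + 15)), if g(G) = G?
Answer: sqrt(19)/361 ≈ 0.012075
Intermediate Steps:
1/((-19/(-1))*sqrt(T(g(1), 0) + 15)) = 1/((-19/(-1))*sqrt((-2 + 0)**2 + 15)) = 1/((-19*(-1))*sqrt((-2)**2 + 15)) = 1/(19*sqrt(4 + 15)) = 1/(19*sqrt(19)) = sqrt(19)/361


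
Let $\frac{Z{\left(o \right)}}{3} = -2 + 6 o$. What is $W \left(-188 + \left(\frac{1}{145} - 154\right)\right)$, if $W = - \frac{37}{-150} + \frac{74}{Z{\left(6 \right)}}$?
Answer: $- \frac{7231243}{21750} \approx -332.47$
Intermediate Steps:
$Z{\left(o \right)} = -6 + 18 o$ ($Z{\left(o \right)} = 3 \left(-2 + 6 o\right) = -6 + 18 o$)
$W = \frac{2479}{2550}$ ($W = - \frac{37}{-150} + \frac{74}{-6 + 18 \cdot 6} = \left(-37\right) \left(- \frac{1}{150}\right) + \frac{74}{-6 + 108} = \frac{37}{150} + \frac{74}{102} = \frac{37}{150} + 74 \cdot \frac{1}{102} = \frac{37}{150} + \frac{37}{51} = \frac{2479}{2550} \approx 0.97216$)
$W \left(-188 + \left(\frac{1}{145} - 154\right)\right) = \frac{2479 \left(-188 + \left(\frac{1}{145} - 154\right)\right)}{2550} = \frac{2479 \left(-188 - \frac{22329}{145}\right)}{2550} = \frac{2479}{2550} \left(- \frac{49589}{145}\right) = - \frac{7231243}{21750}$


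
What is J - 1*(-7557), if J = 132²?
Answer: 24981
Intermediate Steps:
J = 17424
J - 1*(-7557) = 17424 - 1*(-7557) = 17424 + 7557 = 24981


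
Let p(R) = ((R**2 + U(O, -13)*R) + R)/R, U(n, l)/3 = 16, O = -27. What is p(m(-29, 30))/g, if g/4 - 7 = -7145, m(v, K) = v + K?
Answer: -25/14276 ≈ -0.0017512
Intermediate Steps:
U(n, l) = 48 (U(n, l) = 3*16 = 48)
m(v, K) = K + v
g = -28552 (g = 28 + 4*(-7145) = 28 - 28580 = -28552)
p(R) = (R**2 + 49*R)/R (p(R) = ((R**2 + 48*R) + R)/R = (R**2 + 49*R)/R)
p(m(-29, 30))/g = (49 + (30 - 29))/(-28552) = (49 + 1)*(-1/28552) = 50*(-1/28552) = -25/14276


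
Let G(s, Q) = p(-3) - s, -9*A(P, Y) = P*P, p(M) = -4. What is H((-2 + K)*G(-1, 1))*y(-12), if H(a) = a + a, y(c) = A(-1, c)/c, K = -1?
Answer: ⅙ ≈ 0.16667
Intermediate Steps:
A(P, Y) = -P²/9 (A(P, Y) = -P*P/9 = -P²/9)
G(s, Q) = -4 - s
y(c) = -1/(9*c) (y(c) = (-⅑*(-1)²)/c = (-⅑*1)/c = -1/(9*c))
H(a) = 2*a
H((-2 + K)*G(-1, 1))*y(-12) = (2*((-2 - 1)*(-4 - 1*(-1))))*(-⅑/(-12)) = (2*(-3*(-4 + 1)))*(-⅑*(-1/12)) = (2*(-3*(-3)))*(1/108) = (2*9)*(1/108) = 18*(1/108) = ⅙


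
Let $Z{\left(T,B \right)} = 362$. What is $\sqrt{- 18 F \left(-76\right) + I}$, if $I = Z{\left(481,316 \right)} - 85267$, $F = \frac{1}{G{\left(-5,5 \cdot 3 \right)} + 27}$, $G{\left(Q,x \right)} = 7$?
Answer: $\frac{i \sqrt{24525917}}{17} \approx 291.32 i$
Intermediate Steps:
$F = \frac{1}{34}$ ($F = \frac{1}{7 + 27} = \frac{1}{34} \approx 0.029412$)
$I = -84905$ ($I = 362 - 85267 = -84905$)
$\sqrt{- 18 F \left(-76\right) + I} = \sqrt{\left(-18\right) \frac{1}{34} \left(-76\right) - 84905} = \sqrt{\left(- \frac{9}{17}\right) \left(-76\right) - 84905} = \sqrt{\frac{684}{17} - 84905} = \sqrt{- \frac{1442701}{17}} = \frac{i \sqrt{24525917}}{17}$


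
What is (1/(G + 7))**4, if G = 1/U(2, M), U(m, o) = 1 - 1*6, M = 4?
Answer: 625/1336336 ≈ 0.00046770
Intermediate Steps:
U(m, o) = -5 (U(m, o) = 1 - 6 = -5)
G = -1/5 (G = 1/(-5) = -1/5 ≈ -0.20000)
(1/(G + 7))**4 = (1/(-1/5 + 7))**4 = (1/(34/5))**4 = (5/34)**4 = 625/1336336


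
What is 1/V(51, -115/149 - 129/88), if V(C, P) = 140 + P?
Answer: 13112/1806339 ≈ 0.0072589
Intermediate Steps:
1/V(51, -115/149 - 129/88) = 1/(140 + (-115/149 - 129/88)) = 1/(140 - 29341/13112) = 1/(1806339/13112) = 13112/1806339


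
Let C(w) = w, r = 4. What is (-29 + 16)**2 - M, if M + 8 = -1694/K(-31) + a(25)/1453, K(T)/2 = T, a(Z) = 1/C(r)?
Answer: 26967649/180172 ≈ 149.68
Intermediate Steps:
a(Z) = 1/4
K(T) = 2*T
M = 3481419/180172 (M = -8 + (-1694/(2*(-31)) + (1/4)/1453) = -8 + (-1694/(-62) + (1/4)*(1/1453)) = -8 + (-1694*(-1/62) + 1/5812) = -8 + (847/31 + 1/5812) = -8 + 4922795/180172 = 3481419/180172 ≈ 19.323)
(-29 + 16)**2 - M = (-29 + 16)**2 - 1*3481419/180172 = (-13)**2 - 3481419/180172 = 169 - 3481419/180172 = 26967649/180172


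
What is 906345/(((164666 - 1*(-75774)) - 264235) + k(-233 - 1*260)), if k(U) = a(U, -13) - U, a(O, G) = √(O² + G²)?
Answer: -10559825595/271369993 - 906345*√243218/542739986 ≈ -39.737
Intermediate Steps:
a(O, G) = √(G² + O²)
k(U) = √(169 + U²) - U (k(U) = √((-13)² + U²) - U = √(169 + U²) - U)
906345/(((164666 - 1*(-75774)) - 264235) + k(-233 - 1*260)) = 906345/(((164666 - 1*(-75774)) - 264235) + (√(169 + (-233 - 1*260)²) - (-233 - 1*260))) = 906345/(((164666 + 75774) - 264235) + (√(169 + (-233 - 260)²) - (-233 - 260))) = 906345/((240440 - 264235) + (√(169 + (-493)²) - 1*(-493))) = 906345/(-23795 + (√(169 + 243049) + 493)) = 906345/(-23795 + (√243218 + 493)) = 906345/(-23795 + (493 + √243218)) = 906345/(-23302 + √243218)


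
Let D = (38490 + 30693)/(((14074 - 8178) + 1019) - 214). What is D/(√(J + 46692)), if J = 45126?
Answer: 23061*√10202/68363602 ≈ 0.034072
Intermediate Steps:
D = 69183/6701 (D = 69183/((5896 + 1019) - 214) = 69183/(6915 - 214) = 69183/6701 ≈ 10.324)
D/(√(J + 46692)) = 69183/(6701*(√(45126 + 46692))) = 69183/(6701*(√91818)) = 69183/(6701*((3*√10202))) = 69183*(√10202/30606)/6701 = 23061*√10202/68363602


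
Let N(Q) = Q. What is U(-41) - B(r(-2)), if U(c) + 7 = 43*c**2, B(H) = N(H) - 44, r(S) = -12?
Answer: 72332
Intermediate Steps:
B(H) = -44 + H (B(H) = H - 44 = -44 + H)
U(c) = -7 + 43*c**2
U(-41) - B(r(-2)) = (-7 + 43*(-41)**2) - (-44 - 12) = (-7 + 43*1681) - 1*(-56) = (-7 + 72283) + 56 = 72276 + 56 = 72332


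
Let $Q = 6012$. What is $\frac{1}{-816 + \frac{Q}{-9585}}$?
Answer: $- \frac{1065}{869708} \approx -0.0012245$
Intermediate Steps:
$\frac{1}{-816 + \frac{Q}{-9585}} = \frac{1}{-816 + \frac{6012}{-9585}} = \frac{1}{-816 + 6012 \left(- \frac{1}{9585}\right)} = \frac{1}{-816 - \frac{668}{1065}} = \frac{1}{- \frac{869708}{1065}} = - \frac{1065}{869708}$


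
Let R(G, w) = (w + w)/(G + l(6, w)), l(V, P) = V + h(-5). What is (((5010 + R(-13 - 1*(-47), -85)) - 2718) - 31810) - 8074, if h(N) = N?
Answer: -263178/7 ≈ -37597.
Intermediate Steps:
l(V, P) = -5 + V (l(V, P) = V - 5 = -5 + V)
R(G, w) = 2*w/(1 + G) (R(G, w) = (w + w)/(G + (-5 + 6)) = (2*w)/(G + 1) = (2*w)/(1 + G) = 2*w/(1 + G))
(((5010 + R(-13 - 1*(-47), -85)) - 2718) - 31810) - 8074 = (((5010 + 2*(-85)/(1 + (-13 - 1*(-47)))) - 2718) - 31810) - 8074 = (((5010 + 2*(-85)/(1 + (-13 + 47))) - 2718) - 31810) - 8074 = (((5010 + 2*(-85)/(1 + 34)) - 2718) - 31810) - 8074 = (((5010 + 2*(-85)/35) - 2718) - 31810) - 8074 = (((5010 + 2*(-85)*(1/35)) - 2718) - 31810) - 8074 = (((5010 - 34/7) - 2718) - 31810) - 8074 = ((35036/7 - 2718) - 31810) - 8074 = (16010/7 - 31810) - 8074 = -206660/7 - 8074 = -263178/7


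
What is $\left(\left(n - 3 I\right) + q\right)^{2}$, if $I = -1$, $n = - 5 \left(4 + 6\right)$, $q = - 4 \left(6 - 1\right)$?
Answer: $4489$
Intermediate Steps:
$q = -20$ ($q = \left(-4\right) 5 = -20$)
$n = -50$ ($n = \left(-5\right) 10 = -50$)
$\left(\left(n - 3 I\right) + q\right)^{2} = \left(\left(-50 - -3\right) - 20\right)^{2} = \left(\left(-50 + 3\right) - 20\right)^{2} = \left(-47 - 20\right)^{2} = \left(-67\right)^{2} = 4489$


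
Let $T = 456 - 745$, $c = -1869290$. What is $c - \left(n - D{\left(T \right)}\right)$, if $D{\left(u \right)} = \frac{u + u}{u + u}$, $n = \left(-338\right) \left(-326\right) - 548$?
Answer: $-1978929$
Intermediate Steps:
$T = -289$ ($T = 456 - 745 = -289$)
$n = 109640$ ($n = 110188 - 548 = 109640$)
$D{\left(u \right)} = 1$ ($D{\left(u \right)} = \frac{2 u}{2 u} = 2 u \frac{1}{2 u} = 1$)
$c - \left(n - D{\left(T \right)}\right) = -1869290 + \left(1 - 109640\right) = -1869290 - 109639 = -1978929$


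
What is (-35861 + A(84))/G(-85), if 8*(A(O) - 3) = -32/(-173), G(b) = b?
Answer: 1240686/2941 ≈ 421.86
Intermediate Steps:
A(O) = 523/173 (A(O) = 3 + (-32/(-173))/8 = 3 + (-32*(-1/173))/8 = 3 + (⅛)*(32/173) = 3 + 4/173 = 523/173)
(-35861 + A(84))/G(-85) = (-35861 + 523/173)/(-85) = -6203430/173*(-1/85) = 1240686/2941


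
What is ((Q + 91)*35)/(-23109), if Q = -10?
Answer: -945/7703 ≈ -0.12268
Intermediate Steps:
((Q + 91)*35)/(-23109) = ((-10 + 91)*35)/(-23109) = (81*35)*(-1/23109) = 2835*(-1/23109) = -945/7703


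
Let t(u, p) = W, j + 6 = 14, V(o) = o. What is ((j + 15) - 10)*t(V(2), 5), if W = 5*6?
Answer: 390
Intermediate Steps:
W = 30
j = 8 (j = -6 + 14 = 8)
t(u, p) = 30
((j + 15) - 10)*t(V(2), 5) = ((8 + 15) - 10)*30 = (23 - 10)*30 = 13*30 = 390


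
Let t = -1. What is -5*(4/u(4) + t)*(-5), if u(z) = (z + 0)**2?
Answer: -75/4 ≈ -18.750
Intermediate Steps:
u(z) = z**2
-5*(4/u(4) + t)*(-5) = -5*(4/(4**2) - 1)*(-5) = -5*(4/16 - 1)*(-5) = -5*(4*(1/16) - 1)*(-5) = -5*(1/4 - 1)*(-5) = -5*(-3)/4*(-5) = -1*(-15/4)*(-5) = (15/4)*(-5) = -75/4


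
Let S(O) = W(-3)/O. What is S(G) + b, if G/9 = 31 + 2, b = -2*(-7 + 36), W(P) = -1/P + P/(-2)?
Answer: -9395/162 ≈ -57.994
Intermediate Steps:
W(P) = -1/P - P/2 (W(P) = -1/P + P*(-1/2) = -1/P - P/2)
b = -58 (b = -2*29 = -58)
G = 297 (G = 9*(31 + 2) = 9*33 = 297)
S(O) = 11/(6*O) (S(O) = (-1/(-3) - 1/2*(-3))/O = (-1*(-1/3) + 3/2)/O = (1/3 + 3/2)/O = 11/(6*O))
S(G) + b = (11/6)/297 - 58 = (11/6)*(1/297) - 58 = 1/162 - 58 = -9395/162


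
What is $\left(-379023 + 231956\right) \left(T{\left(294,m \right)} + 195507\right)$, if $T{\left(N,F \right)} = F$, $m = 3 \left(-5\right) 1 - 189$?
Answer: $-28722626301$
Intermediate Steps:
$m = -204$ ($m = \left(-15\right) 1 - 189 = -15 - 189 = -204$)
$\left(-379023 + 231956\right) \left(T{\left(294,m \right)} + 195507\right) = \left(-379023 + 231956\right) \left(-204 + 195507\right) = \left(-147067\right) 195303 = -28722626301$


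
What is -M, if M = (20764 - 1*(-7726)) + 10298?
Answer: -38788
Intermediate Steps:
M = 38788 (M = (20764 + 7726) + 10298 = 28490 + 10298 = 38788)
-M = -1*38788 = -38788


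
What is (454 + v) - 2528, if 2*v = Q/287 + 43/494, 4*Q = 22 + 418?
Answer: -588028463/283556 ≈ -2073.8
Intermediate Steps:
Q = 110 (Q = (22 + 418)/4 = (¼)*440 = 110)
v = 66681/283556 (v = (110/287 + 43/494)/2 = (½)*(66681/141778) = 66681/283556 ≈ 0.23516)
(454 + v) - 2528 = (454 + 66681/283556) - 2528 = 128801105/283556 - 2528 = -588028463/283556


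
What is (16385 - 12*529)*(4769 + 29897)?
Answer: 347942642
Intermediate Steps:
(16385 - 12*529)*(4769 + 29897) = (16385 - 6348)*34666 = 10037*34666 = 347942642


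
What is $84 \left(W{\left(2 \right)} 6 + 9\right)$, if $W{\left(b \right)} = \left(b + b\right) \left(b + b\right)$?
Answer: $8820$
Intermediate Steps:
$W{\left(b \right)} = 4 b^{2}$ ($W{\left(b \right)} = 2 b 2 b = 4 b^{2}$)
$84 \left(W{\left(2 \right)} 6 + 9\right) = 84 \left(4 \cdot 2^{2} \cdot 6 + 9\right) = 84 \left(4 \cdot 4 \cdot 6 + 9\right) = 84 \left(16 \cdot 6 + 9\right) = 84 \left(96 + 9\right) = 84 \cdot 105 = 8820$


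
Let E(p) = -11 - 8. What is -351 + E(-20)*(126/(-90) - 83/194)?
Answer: -306783/970 ≈ -316.27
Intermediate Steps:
E(p) = -19
-351 + E(-20)*(126/(-90) - 83/194) = -351 - 19*(126/(-90) - 83/194) = -351 - 19*(126*(-1/90) - 83*1/194) = -351 - 19*(-7/5 - 83/194) = -351 - 19*(-1773/970) = -351 + 33687/970 = -306783/970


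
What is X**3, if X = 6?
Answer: 216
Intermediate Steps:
X**3 = 6**3 = 216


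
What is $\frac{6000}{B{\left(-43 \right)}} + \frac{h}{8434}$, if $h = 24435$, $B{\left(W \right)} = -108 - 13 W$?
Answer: $\frac{61624185}{3803734} \approx 16.201$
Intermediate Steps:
$B{\left(W \right)} = -108 - 13 W$
$\frac{6000}{B{\left(-43 \right)}} + \frac{h}{8434} = \frac{6000}{-108 - -559} + \frac{24435}{8434} = \frac{6000}{-108 + 559} + 24435 \cdot \frac{1}{8434} = \frac{6000}{451} + \frac{24435}{8434} = \frac{61624185}{3803734}$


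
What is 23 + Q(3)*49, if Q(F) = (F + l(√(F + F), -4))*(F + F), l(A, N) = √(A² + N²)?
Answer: 905 + 294*√22 ≈ 2284.0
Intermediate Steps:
Q(F) = 2*F*(F + √(16 + 2*F)) (Q(F) = (F + √((√(F + F))² + (-4)²))*(F + F) = (F + √((√(2*F))² + 16))*(2*F) = (F + √((√2*√F)² + 16))*(2*F) = (F + √(2*F + 16))*(2*F) = (F + √(16 + 2*F))*(2*F) = 2*F*(F + √(16 + 2*F)))
23 + Q(3)*49 = 23 + (2*3*(3 + √(16 + 2*3)))*49 = 23 + (2*3*(3 + √(16 + 6)))*49 = 23 + (2*3*(3 + √22))*49 = 23 + (18 + 6*√22)*49 = 23 + (882 + 294*√22) = 905 + 294*√22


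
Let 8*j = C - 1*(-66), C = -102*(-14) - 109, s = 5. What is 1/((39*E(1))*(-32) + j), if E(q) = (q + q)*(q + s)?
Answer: -8/118423 ≈ -6.7554e-5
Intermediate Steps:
C = 1319 (C = 1428 - 109 = 1319)
E(q) = 2*q*(5 + q) (E(q) = (q + q)*(q + 5) = (2*q)*(5 + q) = 2*q*(5 + q))
j = 1385/8 (j = (1319 - 1*(-66))/8 = (1319 + 66)/8 = (⅛)*1385 = 1385/8 ≈ 173.13)
1/((39*E(1))*(-32) + j) = 1/((39*(2*1*(5 + 1)))*(-32) + 1385/8) = 1/((39*(2*1*6))*(-32) + 1385/8) = 1/((39*12)*(-32) + 1385/8) = 1/(468*(-32) + 1385/8) = 1/(-14976 + 1385/8) = 1/(-118423/8) = -8/118423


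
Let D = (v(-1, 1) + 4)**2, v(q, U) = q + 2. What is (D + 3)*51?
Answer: 1428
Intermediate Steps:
v(q, U) = 2 + q
D = 25 (D = ((2 - 1) + 4)**2 = (1 + 4)**2 = 5**2 = 25)
(D + 3)*51 = (25 + 3)*51 = 28*51 = 1428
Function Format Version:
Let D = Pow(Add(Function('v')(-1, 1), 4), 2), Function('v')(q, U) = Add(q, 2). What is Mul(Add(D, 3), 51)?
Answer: 1428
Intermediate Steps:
Function('v')(q, U) = Add(2, q)
D = 25 (D = Pow(Add(Add(2, -1), 4), 2) = Pow(Add(1, 4), 2) = Pow(5, 2) = 25)
Mul(Add(D, 3), 51) = Mul(Add(25, 3), 51) = Mul(28, 51) = 1428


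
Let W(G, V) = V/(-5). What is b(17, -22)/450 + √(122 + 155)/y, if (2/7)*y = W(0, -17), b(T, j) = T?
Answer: 17/450 + 10*√277/119 ≈ 1.4364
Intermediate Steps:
W(G, V) = -V/5 (W(G, V) = V*(-⅕) = -V/5)
y = 119/10 (y = 7*(-⅕*(-17))/2 = (7/2)*(17/5) = 119/10 ≈ 11.900)
b(17, -22)/450 + √(122 + 155)/y = 17/450 + √(122 + 155)/(119/10) = 17*(1/450) + √277*(10/119) = 17/450 + 10*√277/119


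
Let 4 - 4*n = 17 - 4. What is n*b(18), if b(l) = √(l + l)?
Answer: -27/2 ≈ -13.500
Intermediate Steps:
b(l) = √2*√l (b(l) = √(2*l) = √2*√l)
n = -9/4 (n = 1 - (17 - 4)/4 = 1 - ¼*13 = 1 - 13/4 = -9/4 ≈ -2.2500)
n*b(18) = -9*√2*√18/4 = -9*√2*3*√2/4 = -9/4*6 = -27/2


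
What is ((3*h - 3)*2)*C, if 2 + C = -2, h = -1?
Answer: 48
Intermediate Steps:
C = -4 (C = -2 - 2 = -4)
((3*h - 3)*2)*C = ((3*(-1) - 3)*2)*(-4) = ((-3 - 3)*2)*(-4) = -6*2*(-4) = -12*(-4) = 48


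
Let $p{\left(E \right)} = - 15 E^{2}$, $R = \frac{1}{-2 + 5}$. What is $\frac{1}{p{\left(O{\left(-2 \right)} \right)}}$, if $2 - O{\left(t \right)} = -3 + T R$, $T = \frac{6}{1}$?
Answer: $- \frac{1}{135} \approx -0.0074074$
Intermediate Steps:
$R = \frac{1}{3} \approx 0.33333$
$T = 6$ ($T = 6 \cdot 1 = 6$)
$O{\left(t \right)} = 3$ ($O{\left(t \right)} = 2 - \left(-3 + 6 \cdot \frac{1}{3}\right) = 2 - \left(-3 + 2\right) = 2 - -1 = 2 + 1 = 3$)
$\frac{1}{p{\left(O{\left(-2 \right)} \right)}} = \frac{1}{\left(-15\right) 3^{2}} = \frac{1}{\left(-15\right) 9} = \frac{1}{-135} = - \frac{1}{135}$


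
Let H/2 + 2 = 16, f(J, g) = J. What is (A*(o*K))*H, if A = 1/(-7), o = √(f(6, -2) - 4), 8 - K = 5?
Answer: -12*√2 ≈ -16.971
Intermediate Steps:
H = 28 (H = -4 + 2*16 = -4 + 32 = 28)
K = 3 (K = 8 - 1*5 = 8 - 5 = 3)
o = √2 (o = √(6 - 4) = √2 ≈ 1.4142)
A = -⅐ ≈ -0.14286
(A*(o*K))*H = -√2*3/7*28 = -3*√2/7*28 = -12*√2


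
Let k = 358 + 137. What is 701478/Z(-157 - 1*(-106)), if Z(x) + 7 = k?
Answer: 350739/244 ≈ 1437.5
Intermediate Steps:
k = 495
Z(x) = 488 (Z(x) = -7 + 495 = 488)
701478/Z(-157 - 1*(-106)) = 701478/488 = 701478*(1/488) = 350739/244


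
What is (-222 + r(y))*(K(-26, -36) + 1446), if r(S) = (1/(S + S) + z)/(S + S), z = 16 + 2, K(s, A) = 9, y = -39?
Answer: -655744735/2028 ≈ -3.2335e+5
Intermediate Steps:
z = 18
r(S) = (18 + 1/(2*S))/(2*S) (r(S) = (1/(S + S) + 18)/(S + S) = (1/(2*S) + 18)/((2*S)) = (1/(2*S) + 18)*(1/(2*S)) = (18 + 1/(2*S))*(1/(2*S)) = (18 + 1/(2*S))/(2*S))
(-222 + r(y))*(K(-26, -36) + 1446) = (-222 + (¼)*(1 + 36*(-39))/(-39)²)*(9 + 1446) = (-222 + (¼)*(1/1521)*(1 - 1404))*1455 = (-222 + (¼)*(1/1521)*(-1403))*1455 = (-222 - 1403/6084)*1455 = -1352051/6084*1455 = -655744735/2028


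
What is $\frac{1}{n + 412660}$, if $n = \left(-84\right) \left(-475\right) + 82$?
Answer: $\frac{1}{452642} \approx 2.2092 \cdot 10^{-6}$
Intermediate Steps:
$n = 39982$ ($n = 39900 + 82 = 39982$)
$\frac{1}{n + 412660} = \frac{1}{39982 + 412660} = \frac{1}{452642}$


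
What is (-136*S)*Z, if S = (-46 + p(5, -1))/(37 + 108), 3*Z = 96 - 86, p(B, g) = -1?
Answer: 12784/87 ≈ 146.94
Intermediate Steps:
Z = 10/3 (Z = (96 - 86)/3 = (⅓)*10 = 10/3 ≈ 3.3333)
S = -47/145 (S = (-46 - 1)/(37 + 108) = -47/145 ≈ -0.32414)
(-136*S)*Z = -136*(-47/145)*(10/3) = (6392/145)*(10/3) = 12784/87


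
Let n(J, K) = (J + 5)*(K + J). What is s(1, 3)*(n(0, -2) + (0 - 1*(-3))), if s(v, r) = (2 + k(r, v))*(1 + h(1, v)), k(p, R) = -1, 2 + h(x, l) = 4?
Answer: -21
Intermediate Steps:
h(x, l) = 2 (h(x, l) = -2 + 4 = 2)
s(v, r) = 3 (s(v, r) = (2 - 1)*(1 + 2) = 1*3 = 3)
n(J, K) = (5 + J)*(J + K)
s(1, 3)*(n(0, -2) + (0 - 1*(-3))) = 3*((0**2 + 5*0 + 5*(-2) + 0*(-2)) + (0 - 1*(-3))) = 3*((0 + 0 - 10 + 0) + (0 + 3)) = 3*(-10 + 3) = 3*(-7) = -21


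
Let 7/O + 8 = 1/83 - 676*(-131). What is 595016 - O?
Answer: 4373061166179/7349485 ≈ 5.9502e+5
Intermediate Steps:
O = 581/7349485 (O = 7/(-8 + (1/83 - 676*(-131))) = 7/(-8 + (1/83 + 88556)) = 7/(-8 + 7350149/83) = 7/(7349485/83) = 7*(83/7349485) = 581/7349485 ≈ 7.9053e-5)
595016 - O = 595016 - 1*581/7349485 = 595016 - 581/7349485 = 4373061166179/7349485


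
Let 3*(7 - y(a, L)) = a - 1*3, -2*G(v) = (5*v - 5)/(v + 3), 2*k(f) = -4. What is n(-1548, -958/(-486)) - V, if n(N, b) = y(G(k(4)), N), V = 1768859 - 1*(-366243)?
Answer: -4270193/2 ≈ -2.1351e+6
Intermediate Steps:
k(f) = -2 (k(f) = (½)*(-4) = -2)
G(v) = -(-5 + 5*v)/(2*(3 + v)) (G(v) = -(5*v - 5)/(2*(v + 3)) = -(-5 + 5*v)/(2*(3 + v)))
y(a, L) = 8 - a/3 (y(a, L) = 7 - (a - 1*3)/3 = 7 - (a - 3)/3 = 7 - (-3 + a)/3 = 7 + (1 - a/3) = 8 - a/3)
V = 2135102 (V = 1768859 + 366243 = 2135102)
n(N, b) = 11/2 (n(N, b) = 8 - 5*(1 - 1*(-2))/(6*(3 - 2)) = 8 - 5*(1 + 2)/(6*1) = 8 - 5*3/6 = 8 - ⅓*15/2 = 8 - 5/2 = 11/2)
n(-1548, -958/(-486)) - V = 11/2 - 1*2135102 = 11/2 - 2135102 = -4270193/2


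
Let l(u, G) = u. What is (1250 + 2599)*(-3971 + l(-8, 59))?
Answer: -15315171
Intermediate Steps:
(1250 + 2599)*(-3971 + l(-8, 59)) = (1250 + 2599)*(-3971 - 8) = 3849*(-3979) = -15315171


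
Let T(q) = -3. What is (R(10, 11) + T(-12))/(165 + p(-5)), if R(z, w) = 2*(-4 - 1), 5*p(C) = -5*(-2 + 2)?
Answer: -13/165 ≈ -0.078788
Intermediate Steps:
p(C) = 0 (p(C) = (-5*(-2 + 2))/5 = (-5*0)/5 = (⅕)*0 = 0)
R(z, w) = -10 (R(z, w) = 2*(-5) = -10)
(R(10, 11) + T(-12))/(165 + p(-5)) = (-10 - 3)/(165 + 0) = -13/165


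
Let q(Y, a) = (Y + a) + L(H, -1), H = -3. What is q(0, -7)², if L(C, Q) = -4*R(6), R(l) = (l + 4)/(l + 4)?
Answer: 121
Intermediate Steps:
R(l) = 1 (R(l) = (4 + l)/(4 + l) = 1)
L(C, Q) = -4 (L(C, Q) = -4*1 = -4)
q(Y, a) = -4 + Y + a (q(Y, a) = (Y + a) - 4 = -4 + Y + a)
q(0, -7)² = (-4 + 0 - 7)² = (-11)² = 121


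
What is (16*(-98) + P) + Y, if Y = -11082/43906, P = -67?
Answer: -35898696/21953 ≈ -1635.3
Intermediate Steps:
Y = -5541/21953 (Y = -11082*1/43906 = -5541/21953 ≈ -0.25240)
(16*(-98) + P) + Y = (16*(-98) - 67) - 5541/21953 = (-1568 - 67) - 5541/21953 = -1635 - 5541/21953 = -35898696/21953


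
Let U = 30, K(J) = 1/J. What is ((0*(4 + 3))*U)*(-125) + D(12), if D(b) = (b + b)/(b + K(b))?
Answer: 288/145 ≈ 1.9862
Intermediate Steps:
D(b) = 2*b/(b + 1/b) (D(b) = (b + b)/(b + 1/b) = (2*b)/(b + 1/b) = 2*b/(b + 1/b))
((0*(4 + 3))*U)*(-125) + D(12) = ((0*(4 + 3))*30)*(-125) + 2*12²/(1 + 12²) = ((0*7)*30)*(-125) + 2*144/(1 + 144) = (0*30)*(-125) + 2*144/145 = 0*(-125) + 2*144*(1/145) = 0 + 288/145 = 288/145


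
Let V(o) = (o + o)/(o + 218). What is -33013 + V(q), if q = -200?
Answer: -297317/9 ≈ -33035.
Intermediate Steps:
V(o) = 2*o/(218 + o) (V(o) = (2*o)/(218 + o) = 2*o/(218 + o))
-33013 + V(q) = -33013 + 2*(-200)/(218 - 200) = -33013 + 2*(-200)/18 = -33013 + 2*(-200)*(1/18) = -33013 - 200/9 = -297317/9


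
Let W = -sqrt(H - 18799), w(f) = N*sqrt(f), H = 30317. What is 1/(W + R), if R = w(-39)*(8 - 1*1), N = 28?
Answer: -1/(sqrt(11518) - 196*I*sqrt(39)) ≈ -7.1086e-5 - 0.00081075*I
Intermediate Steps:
w(f) = 28*sqrt(f)
R = 196*I*sqrt(39) (R = (28*sqrt(-39))*(8 - 1*1) = (28*(I*sqrt(39)))*(8 - 1) = (28*I*sqrt(39))*7 = 196*I*sqrt(39) ≈ 1224.0*I)
W = -sqrt(11518) (W = -sqrt(30317 - 18799) = -sqrt(11518) ≈ -107.32)
1/(W + R) = 1/(-sqrt(11518) + 196*I*sqrt(39))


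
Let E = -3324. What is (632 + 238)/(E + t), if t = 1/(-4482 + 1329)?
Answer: -2743110/10480573 ≈ -0.26173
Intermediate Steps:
t = -1/3153 (t = 1/(-3153) = -1/3153 ≈ -0.00031716)
(632 + 238)/(E + t) = (632 + 238)/(-3324 - 1/3153) = 870/(-10480573/3153) = 870*(-3153/10480573) = -2743110/10480573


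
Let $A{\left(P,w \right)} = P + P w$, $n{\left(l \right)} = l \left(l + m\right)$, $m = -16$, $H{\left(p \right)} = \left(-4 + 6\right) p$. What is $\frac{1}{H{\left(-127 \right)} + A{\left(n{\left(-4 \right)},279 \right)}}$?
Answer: $\frac{1}{22146} \approx 4.5155 \cdot 10^{-5}$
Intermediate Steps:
$H{\left(p \right)} = 2 p$
$n{\left(l \right)} = l \left(-16 + l\right)$ ($n{\left(l \right)} = l \left(l - 16\right) = l \left(-16 + l\right)$)
$\frac{1}{H{\left(-127 \right)} + A{\left(n{\left(-4 \right)},279 \right)}} = \frac{1}{2 \left(-127\right) + - 4 \left(-16 - 4\right) \left(1 + 279\right)} = \frac{1}{-254 + \left(-4\right) \left(-20\right) 280} = \frac{1}{-254 + 80 \cdot 280} = \frac{1}{-254 + 22400} = \frac{1}{22146}$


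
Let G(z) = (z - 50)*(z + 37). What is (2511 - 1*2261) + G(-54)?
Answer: 2018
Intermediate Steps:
G(z) = (-50 + z)*(37 + z)
(2511 - 1*2261) + G(-54) = (2511 - 1*2261) + (-1850 + (-54)² - 13*(-54)) = (2511 - 2261) + (-1850 + 2916 + 702) = 250 + 1768 = 2018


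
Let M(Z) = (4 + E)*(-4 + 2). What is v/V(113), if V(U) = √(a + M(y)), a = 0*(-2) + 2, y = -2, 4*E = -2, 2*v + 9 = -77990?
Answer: 77999*I*√5/10 ≈ 17441.0*I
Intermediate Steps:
v = -77999/2 (v = -9/2 + (½)*(-77990) = -9/2 - 38995 = -77999/2 ≈ -39000.)
E = -½ (E = (¼)*(-2) = -½ ≈ -0.50000)
M(Z) = -7 (M(Z) = (4 - ½)*(-4 + 2) = (7/2)*(-2) = -7)
a = 2 (a = 0 + 2 = 2)
V(U) = I*√5 (V(U) = √(2 - 7) = √(-5) = I*√5)
v/V(113) = -77999*(-I*√5/5)/2 = -(-77999)*I*√5/10 = 77999*I*√5/10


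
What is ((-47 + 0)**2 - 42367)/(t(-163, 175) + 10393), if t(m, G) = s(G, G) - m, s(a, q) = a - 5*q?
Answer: -20079/4928 ≈ -4.0745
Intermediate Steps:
t(m, G) = -m - 4*G (t(m, G) = (G - 5*G) - m = -4*G - m = -m - 4*G)
((-47 + 0)**2 - 42367)/(t(-163, 175) + 10393) = ((-47 + 0)**2 - 42367)/((-1*(-163) - 4*175) + 10393) = ((-47)**2 - 42367)/((163 - 700) + 10393) = (2209 - 42367)/(-537 + 10393) = -40158/9856 = -40158*1/9856 = -20079/4928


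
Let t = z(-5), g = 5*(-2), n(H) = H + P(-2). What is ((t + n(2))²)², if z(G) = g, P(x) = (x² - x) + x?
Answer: 256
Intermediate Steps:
P(x) = x²
n(H) = 4 + H (n(H) = H + (-2)² = H + 4 = 4 + H)
g = -10
z(G) = -10
t = -10
((t + n(2))²)² = ((-10 + (4 + 2))²)² = ((-10 + 6)²)² = ((-4)²)² = 16² = 256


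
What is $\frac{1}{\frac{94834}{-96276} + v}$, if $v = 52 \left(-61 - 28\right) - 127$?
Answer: $- \frac{48138}{228943607} \approx -0.00021026$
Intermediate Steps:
$v = -4755$ ($v = 52 \left(-61 - 28\right) - 127 = 52 \left(-89\right) - 127 = -4628 - 127 = -4755$)
$\frac{1}{\frac{94834}{-96276} + v} = \frac{1}{\frac{94834}{-96276} - 4755} = \frac{1}{94834 \left(- \frac{1}{96276}\right) - 4755} = \frac{1}{- \frac{47417}{48138} - 4755} = \frac{1}{- \frac{228943607}{48138}} = - \frac{48138}{228943607}$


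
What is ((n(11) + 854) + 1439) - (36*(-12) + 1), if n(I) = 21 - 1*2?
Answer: 2743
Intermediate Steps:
n(I) = 19 (n(I) = 21 - 2 = 19)
((n(11) + 854) + 1439) - (36*(-12) + 1) = ((19 + 854) + 1439) - (36*(-12) + 1) = (873 + 1439) - (-432 + 1) = 2312 - 1*(-431) = 2312 + 431 = 2743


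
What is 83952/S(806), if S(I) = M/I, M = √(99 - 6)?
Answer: 727584*√93 ≈ 7.0166e+6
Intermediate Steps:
M = √93 ≈ 9.6436
S(I) = √93/I
83952/S(806) = 83952/((√93/806)) = 83952*(26*√93/3) = 727584*√93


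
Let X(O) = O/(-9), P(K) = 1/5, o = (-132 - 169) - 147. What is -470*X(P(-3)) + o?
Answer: -3938/9 ≈ -437.56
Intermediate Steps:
o = -448 (o = -301 - 147 = -448)
P(K) = ⅕
X(O) = -O/9 (X(O) = O*(-⅑) = -O/9)
-470*X(P(-3)) + o = -(-470)/(9*5) - 448 = -470*(-1/45) - 448 = 94/9 - 448 = -3938/9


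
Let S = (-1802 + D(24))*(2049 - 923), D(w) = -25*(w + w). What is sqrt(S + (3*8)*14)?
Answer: 2*I*sqrt(844979) ≈ 1838.5*I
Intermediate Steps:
D(w) = -50*w
S = -3380252 (S = (-1802 - 50*24)*(2049 - 923) = (-1802 - 1200)*1126 = -3002*1126 = -3380252)
sqrt(S + (3*8)*14) = sqrt(-3380252 + (3*8)*14) = sqrt(-3380252 + 24*14) = sqrt(-3380252 + 336) = sqrt(-3379916) = 2*I*sqrt(844979)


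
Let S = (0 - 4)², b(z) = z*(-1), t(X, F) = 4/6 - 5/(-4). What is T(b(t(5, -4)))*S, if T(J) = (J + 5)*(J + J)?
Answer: -1702/9 ≈ -189.11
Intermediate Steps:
t(X, F) = 23/12 (t(X, F) = 4*(⅙) - 5*(-¼) = ⅔ + 5/4 = 23/12)
b(z) = -z
T(J) = 2*J*(5 + J) (T(J) = (5 + J)*(2*J) = 2*J*(5 + J))
S = 16 (S = (-4)² = 16)
T(b(t(5, -4)))*S = (2*(-1*23/12)*(5 - 1*23/12))*16 = (2*(-23/12)*(5 - 23/12))*16 = (2*(-23/12)*(37/12))*16 = -851/72*16 = -1702/9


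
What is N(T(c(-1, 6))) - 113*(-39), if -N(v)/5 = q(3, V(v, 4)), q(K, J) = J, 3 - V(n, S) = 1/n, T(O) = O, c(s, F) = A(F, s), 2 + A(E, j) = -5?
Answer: 30739/7 ≈ 4391.3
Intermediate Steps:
A(E, j) = -7 (A(E, j) = -2 - 5 = -7)
c(s, F) = -7
V(n, S) = 3 - 1/n
N(v) = -15 + 5/v (N(v) = -5*(3 - 1/v) = -15 + 5/v)
N(T(c(-1, 6))) - 113*(-39) = (-15 + 5/(-7)) - 113*(-39) = (-15 + 5*(-1/7)) + 4407 = (-15 - 5/7) + 4407 = -110/7 + 4407 = 30739/7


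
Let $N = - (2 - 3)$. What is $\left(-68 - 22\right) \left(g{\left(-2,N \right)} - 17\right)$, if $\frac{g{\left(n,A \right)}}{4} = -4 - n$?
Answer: $2250$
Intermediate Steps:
$N = 1$ ($N = \left(-1\right) \left(-1\right) = 1$)
$g{\left(n,A \right)} = -16 - 4 n$ ($g{\left(n,A \right)} = 4 \left(-4 - n\right) = -16 - 4 n$)
$\left(-68 - 22\right) \left(g{\left(-2,N \right)} - 17\right) = \left(-68 - 22\right) \left(\left(-16 - -8\right) - 17\right) = - 90 \left(\left(-16 + 8\right) - 17\right) = - 90 \left(-8 - 17\right) = \left(-90\right) \left(-25\right) = 2250$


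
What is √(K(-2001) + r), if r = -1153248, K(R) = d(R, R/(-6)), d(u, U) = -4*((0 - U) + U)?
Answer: 4*I*√72078 ≈ 1073.9*I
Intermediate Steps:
d(u, U) = 0 (d(u, U) = -4*(-U + U) = -4*0 = 0)
K(R) = 0
√(K(-2001) + r) = √(0 - 1153248) = √(-1153248) = 4*I*√72078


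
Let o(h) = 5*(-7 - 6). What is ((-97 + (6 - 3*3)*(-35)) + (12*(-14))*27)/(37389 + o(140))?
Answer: -1132/9331 ≈ -0.12132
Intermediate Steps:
o(h) = -65 (o(h) = 5*(-13) = -65)
((-97 + (6 - 3*3)*(-35)) + (12*(-14))*27)/(37389 + o(140)) = ((-97 + (6 - 3*3)*(-35)) + (12*(-14))*27)/(37389 - 65) = ((-97 + (6 - 9)*(-35)) - 168*27)/37324 = ((-97 - 3*(-35)) - 4536)*(1/37324) = ((-97 + 105) - 4536)*(1/37324) = (8 - 4536)*(1/37324) = -4528*1/37324 = -1132/9331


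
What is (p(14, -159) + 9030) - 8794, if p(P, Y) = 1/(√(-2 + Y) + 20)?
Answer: 132416/561 - I*√161/561 ≈ 236.04 - 0.022618*I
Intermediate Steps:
p(P, Y) = 1/(20 + √(-2 + Y))
(p(14, -159) + 9030) - 8794 = (1/(20 + √(-2 - 159)) + 9030) - 8794 = (1/(20 + √(-161)) + 9030) - 8794 = (1/(20 + I*√161) + 9030) - 8794 = (9030 + 1/(20 + I*√161)) - 8794 = 236 + 1/(20 + I*√161)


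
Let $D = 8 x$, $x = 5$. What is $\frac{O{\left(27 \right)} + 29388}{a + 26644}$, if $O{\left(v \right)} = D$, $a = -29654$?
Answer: $- \frac{2102}{215} \approx -9.7767$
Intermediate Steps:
$D = 40$ ($D = 8 \cdot 5 = 40$)
$O{\left(v \right)} = 40$
$\frac{O{\left(27 \right)} + 29388}{a + 26644} = \frac{40 + 29388}{-29654 + 26644} = \frac{29428}{-3010} = 29428 \left(- \frac{1}{3010}\right) = - \frac{2102}{215}$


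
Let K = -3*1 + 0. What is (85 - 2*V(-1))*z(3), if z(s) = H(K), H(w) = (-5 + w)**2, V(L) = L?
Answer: 5568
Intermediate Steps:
K = -3 (K = -3 + 0 = -3)
z(s) = 64 (z(s) = (-5 - 3)**2 = (-8)**2 = 64)
(85 - 2*V(-1))*z(3) = (85 - 2*(-1))*64 = (85 + 2)*64 = 87*64 = 5568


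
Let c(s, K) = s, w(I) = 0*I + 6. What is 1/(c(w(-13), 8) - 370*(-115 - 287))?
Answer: 1/148746 ≈ 6.7229e-6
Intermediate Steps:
w(I) = 6 (w(I) = 0 + 6 = 6)
1/(c(w(-13), 8) - 370*(-115 - 287)) = 1/(6 - 370*(-115 - 287)) = 1/(6 - 370*(-402)) = 1/(6 + 148740) = 1/148746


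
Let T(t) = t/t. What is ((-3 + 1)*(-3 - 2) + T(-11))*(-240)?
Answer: -2640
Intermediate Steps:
T(t) = 1
((-3 + 1)*(-3 - 2) + T(-11))*(-240) = ((-3 + 1)*(-3 - 2) + 1)*(-240) = (-2*(-5) + 1)*(-240) = (10 + 1)*(-240) = 11*(-240) = -2640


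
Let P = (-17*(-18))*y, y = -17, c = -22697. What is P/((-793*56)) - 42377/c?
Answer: 999973805/503964188 ≈ 1.9842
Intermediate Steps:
P = -5202 (P = -17*(-18)*(-17) = 306*(-17) = -5202)
P/((-793*56)) - 42377/c = -5202/((-793*56)) - 42377/(-22697) = -5202/(-44408) - 42377*(-1/22697) = -5202*(-1/44408) + 42377/22697 = 2601/22204 + 42377/22697 = 999973805/503964188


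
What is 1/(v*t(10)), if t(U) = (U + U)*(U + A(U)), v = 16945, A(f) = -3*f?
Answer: -1/6778000 ≈ -1.4754e-7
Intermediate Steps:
t(U) = -4*U² (t(U) = (U + U)*(U - 3*U) = (2*U)*(-2*U) = -4*U²)
1/(v*t(10)) = 1/(16945*((-4*10²))) = 1/(16945*((-4*100))) = (1/16945)/(-400) = (1/16945)*(-1/400) = -1/6778000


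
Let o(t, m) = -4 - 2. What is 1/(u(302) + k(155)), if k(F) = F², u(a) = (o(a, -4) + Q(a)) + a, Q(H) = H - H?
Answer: 1/24321 ≈ 4.1117e-5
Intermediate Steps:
o(t, m) = -6
Q(H) = 0
u(a) = -6 + a (u(a) = (-6 + 0) + a = -6 + a)
1/(u(302) + k(155)) = 1/((-6 + 302) + 155²) = 1/(296 + 24025) = 1/24321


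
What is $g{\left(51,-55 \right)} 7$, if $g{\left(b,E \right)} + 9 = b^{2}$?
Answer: $18144$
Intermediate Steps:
$g{\left(b,E \right)} = -9 + b^{2}$
$g{\left(51,-55 \right)} 7 = \left(-9 + 51^{2}\right) 7 = \left(-9 + 2601\right) 7 = 2592 \cdot 7 = 18144$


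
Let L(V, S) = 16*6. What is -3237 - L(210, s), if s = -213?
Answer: -3333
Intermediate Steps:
L(V, S) = 96
-3237 - L(210, s) = -3237 - 1*96 = -3237 - 96 = -3333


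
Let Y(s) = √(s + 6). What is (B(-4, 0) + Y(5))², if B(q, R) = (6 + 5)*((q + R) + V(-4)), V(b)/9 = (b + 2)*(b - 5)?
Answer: (1738 + √11)² ≈ 3.0322e+6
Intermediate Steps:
Y(s) = √(6 + s)
V(b) = 9*(-5 + b)*(2 + b) (V(b) = 9*((b + 2)*(b - 5)) = 9*((2 + b)*(-5 + b)) = 9*((-5 + b)*(2 + b)) = 9*(-5 + b)*(2 + b))
B(q, R) = 1782 + 11*R + 11*q (B(q, R) = (6 + 5)*((q + R) + (-90 - 27*(-4) + 9*(-4)²)) = 11*((R + q) + (-90 + 108 + 9*16)) = 11*((R + q) + (-90 + 108 + 144)) = 11*((R + q) + 162) = 11*(162 + R + q) = 1782 + 11*R + 11*q)
(B(-4, 0) + Y(5))² = ((1782 + 11*0 + 11*(-4)) + √(6 + 5))² = ((1782 + 0 - 44) + √11)² = (1738 + √11)²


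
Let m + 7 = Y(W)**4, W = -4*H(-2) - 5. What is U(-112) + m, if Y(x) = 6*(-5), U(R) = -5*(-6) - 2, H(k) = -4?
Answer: 810021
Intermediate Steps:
U(R) = 28 (U(R) = 30 - 2 = 28)
W = 11 (W = -4*(-4) - 5 = 16 - 5 = 11)
Y(x) = -30
m = 809993 (m = -7 + (-30)**4 = -7 + 810000 = 809993)
U(-112) + m = 28 + 809993 = 810021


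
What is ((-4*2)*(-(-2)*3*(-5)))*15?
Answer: 3600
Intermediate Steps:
((-4*2)*(-(-2)*3*(-5)))*15 = -8*(-2*(-3))*(-5)*15 = -48*(-5)*15 = -8*(-30)*15 = 240*15 = 3600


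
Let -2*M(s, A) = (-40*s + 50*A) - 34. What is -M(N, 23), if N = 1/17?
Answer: 9466/17 ≈ 556.82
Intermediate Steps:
N = 1/17 ≈ 0.058824
M(s, A) = 17 - 25*A + 20*s (M(s, A) = -((-40*s + 50*A) - 34)/2 = -(-34 - 40*s + 50*A)/2 = 17 - 25*A + 20*s)
-M(N, 23) = -(17 - 25*23 + 20*(1/17)) = -(17 - 575 + 20/17) = -1*(-9466/17) = 9466/17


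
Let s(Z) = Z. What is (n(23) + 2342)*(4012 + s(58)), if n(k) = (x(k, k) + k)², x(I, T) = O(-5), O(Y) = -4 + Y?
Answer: 10329660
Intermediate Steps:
x(I, T) = -9 (x(I, T) = -4 - 5 = -9)
n(k) = (-9 + k)²
(n(23) + 2342)*(4012 + s(58)) = ((-9 + 23)² + 2342)*(4012 + 58) = (14² + 2342)*4070 = (196 + 2342)*4070 = 2538*4070 = 10329660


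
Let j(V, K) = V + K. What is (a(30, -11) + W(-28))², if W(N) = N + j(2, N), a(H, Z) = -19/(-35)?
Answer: 3500641/1225 ≈ 2857.7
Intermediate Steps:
j(V, K) = K + V
a(H, Z) = 19/35 (a(H, Z) = -19*(-1/35) = 19/35)
W(N) = 2 + 2*N (W(N) = N + (N + 2) = N + (2 + N) = 2 + 2*N)
(a(30, -11) + W(-28))² = (19/35 + (2 + 2*(-28)))² = (19/35 + (2 - 56))² = (19/35 - 54)² = (-1871/35)² = 3500641/1225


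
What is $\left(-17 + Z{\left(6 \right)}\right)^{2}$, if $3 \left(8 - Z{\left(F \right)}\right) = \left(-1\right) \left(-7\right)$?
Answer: $\frac{1156}{9} \approx 128.44$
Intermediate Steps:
$Z{\left(F \right)} = \frac{17}{3}$ ($Z{\left(F \right)} = 8 - \frac{\left(-1\right) \left(-7\right)}{3} = 8 - \frac{7}{3} = \frac{17}{3}$)
$\left(-17 + Z{\left(6 \right)}\right)^{2} = \left(-17 + \frac{17}{3}\right)^{2} = \left(- \frac{34}{3}\right)^{2} = \frac{1156}{9}$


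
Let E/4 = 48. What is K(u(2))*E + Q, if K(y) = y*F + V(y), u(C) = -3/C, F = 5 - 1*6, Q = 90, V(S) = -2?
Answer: -6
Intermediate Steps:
E = 192 (E = 4*48 = 192)
F = -1 (F = 5 - 6 = -1)
K(y) = -2 - y (K(y) = y*(-1) - 2 = -y - 2 = -2 - y)
K(u(2))*E + Q = (-2 - (-3)/2)*192 + 90 = (-2 - 1*(-3/2))*192 + 90 = (-2 + 3/2)*192 + 90 = -½*192 + 90 = -96 + 90 = -6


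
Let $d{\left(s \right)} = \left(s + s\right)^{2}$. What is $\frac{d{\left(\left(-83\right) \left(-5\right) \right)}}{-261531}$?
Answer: $- \frac{688900}{261531} \approx -2.6341$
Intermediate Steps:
$d{\left(s \right)} = 4 s^{2}$ ($d{\left(s \right)} = \left(2 s\right)^{2} = 4 s^{2}$)
$\frac{d{\left(\left(-83\right) \left(-5\right) \right)}}{-261531} = \frac{4 \left(\left(-83\right) \left(-5\right)\right)^{2}}{-261531} = 4 \cdot 415^{2} \left(- \frac{1}{261531}\right) = 4 \cdot 172225 \left(- \frac{1}{261531}\right) = 688900 \left(- \frac{1}{261531}\right) = - \frac{688900}{261531}$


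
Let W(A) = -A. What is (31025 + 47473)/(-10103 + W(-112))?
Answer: -78498/9991 ≈ -7.8569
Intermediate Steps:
(31025 + 47473)/(-10103 + W(-112)) = (31025 + 47473)/(-10103 - 1*(-112)) = 78498/(-10103 + 112) = 78498/(-9991) = 78498*(-1/9991) = -78498/9991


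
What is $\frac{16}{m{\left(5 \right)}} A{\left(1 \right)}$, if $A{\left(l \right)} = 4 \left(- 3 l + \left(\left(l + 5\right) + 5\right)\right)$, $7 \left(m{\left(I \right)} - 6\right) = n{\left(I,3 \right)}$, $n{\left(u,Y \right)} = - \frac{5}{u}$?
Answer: $\frac{3584}{41} \approx 87.415$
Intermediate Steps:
$m{\left(I \right)} = 6 - \frac{5}{7 I}$ ($m{\left(I \right)} = 6 + \frac{\left(-5\right) \frac{1}{I}}{7} = 6 - \frac{5}{7 I}$)
$A{\left(l \right)} = 40 - 8 l$ ($A{\left(l \right)} = 4 \left(- 3 l + \left(\left(5 + l\right) + 5\right)\right) = 4 \left(- 3 l + \left(10 + l\right)\right) = 4 \left(10 - 2 l\right) = 40 - 8 l$)
$\frac{16}{m{\left(5 \right)}} A{\left(1 \right)} = \frac{16}{6 - \frac{5}{7 \cdot 5}} \left(40 - 8\right) = \frac{16}{6 - \frac{1}{7}} \left(40 - 8\right) = \frac{16}{6 - \frac{1}{7}} \cdot 32 = \frac{16}{\frac{41}{7}} \cdot 32 = 16 \cdot \frac{7}{41} \cdot 32 = \frac{112}{41} \cdot 32 = \frac{3584}{41}$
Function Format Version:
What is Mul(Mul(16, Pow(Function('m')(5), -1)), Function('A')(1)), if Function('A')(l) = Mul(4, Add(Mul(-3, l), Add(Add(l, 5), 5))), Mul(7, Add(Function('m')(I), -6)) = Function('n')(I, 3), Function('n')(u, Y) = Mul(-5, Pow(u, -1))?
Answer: Rational(3584, 41) ≈ 87.415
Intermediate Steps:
Function('m')(I) = Add(6, Mul(Rational(-5, 7), Pow(I, -1))) (Function('m')(I) = Add(6, Mul(Rational(1, 7), Mul(-5, Pow(I, -1)))) = Add(6, Mul(Rational(-5, 7), Pow(I, -1))))
Function('A')(l) = Add(40, Mul(-8, l)) (Function('A')(l) = Mul(4, Add(Mul(-3, l), Add(Add(5, l), 5))) = Mul(4, Add(Mul(-3, l), Add(10, l))) = Mul(4, Add(10, Mul(-2, l))) = Add(40, Mul(-8, l)))
Mul(Mul(16, Pow(Function('m')(5), -1)), Function('A')(1)) = Mul(Mul(16, Pow(Add(6, Mul(Rational(-5, 7), Pow(5, -1))), -1)), Add(40, Mul(-8, 1))) = Mul(Mul(16, Pow(Add(6, Mul(Rational(-5, 7), Rational(1, 5))), -1)), Add(40, -8)) = Mul(Mul(16, Pow(Add(6, Rational(-1, 7)), -1)), 32) = Mul(Mul(16, Pow(Rational(41, 7), -1)), 32) = Mul(Mul(16, Rational(7, 41)), 32) = Mul(Rational(112, 41), 32) = Rational(3584, 41)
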